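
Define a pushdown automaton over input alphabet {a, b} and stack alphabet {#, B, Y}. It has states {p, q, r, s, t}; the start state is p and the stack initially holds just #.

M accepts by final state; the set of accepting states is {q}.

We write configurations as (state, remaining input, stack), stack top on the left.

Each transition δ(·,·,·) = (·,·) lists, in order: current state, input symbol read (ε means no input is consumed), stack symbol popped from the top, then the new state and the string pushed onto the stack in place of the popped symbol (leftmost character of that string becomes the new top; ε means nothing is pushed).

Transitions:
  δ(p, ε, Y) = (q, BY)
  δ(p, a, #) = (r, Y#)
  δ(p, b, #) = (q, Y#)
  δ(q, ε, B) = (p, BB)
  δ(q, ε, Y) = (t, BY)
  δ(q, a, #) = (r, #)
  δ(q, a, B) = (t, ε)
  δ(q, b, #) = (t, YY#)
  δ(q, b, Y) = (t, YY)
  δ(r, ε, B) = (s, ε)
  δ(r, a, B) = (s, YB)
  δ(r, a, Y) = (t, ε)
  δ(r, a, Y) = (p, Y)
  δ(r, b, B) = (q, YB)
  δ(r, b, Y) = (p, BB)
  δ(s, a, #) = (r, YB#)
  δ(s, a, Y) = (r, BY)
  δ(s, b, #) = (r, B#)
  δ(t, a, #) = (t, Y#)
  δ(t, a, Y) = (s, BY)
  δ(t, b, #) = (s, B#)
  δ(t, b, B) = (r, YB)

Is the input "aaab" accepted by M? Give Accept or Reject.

No computation consumes all input and reaches a final state.

Reject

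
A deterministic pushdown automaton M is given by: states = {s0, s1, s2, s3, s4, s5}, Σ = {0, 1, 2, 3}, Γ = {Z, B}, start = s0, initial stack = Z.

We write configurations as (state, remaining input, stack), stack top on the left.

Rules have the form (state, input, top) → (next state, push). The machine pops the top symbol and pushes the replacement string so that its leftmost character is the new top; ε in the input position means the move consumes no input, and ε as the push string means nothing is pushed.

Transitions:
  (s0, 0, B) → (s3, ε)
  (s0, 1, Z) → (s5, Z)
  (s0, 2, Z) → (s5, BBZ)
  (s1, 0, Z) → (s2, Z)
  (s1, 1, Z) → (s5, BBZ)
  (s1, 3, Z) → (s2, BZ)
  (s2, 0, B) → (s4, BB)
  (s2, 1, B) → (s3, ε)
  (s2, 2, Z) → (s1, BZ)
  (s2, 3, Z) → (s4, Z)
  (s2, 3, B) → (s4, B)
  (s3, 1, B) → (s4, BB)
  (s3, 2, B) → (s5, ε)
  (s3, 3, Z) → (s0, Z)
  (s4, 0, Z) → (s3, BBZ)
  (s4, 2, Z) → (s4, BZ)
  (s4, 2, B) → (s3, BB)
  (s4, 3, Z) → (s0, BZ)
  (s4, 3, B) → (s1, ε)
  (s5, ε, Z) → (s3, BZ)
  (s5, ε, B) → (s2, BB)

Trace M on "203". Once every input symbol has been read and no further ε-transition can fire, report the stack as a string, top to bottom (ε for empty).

(s0, 203, Z) ⊢ (s5, 03, BBZ) ⊢ (s2, 03, BBBZ) ⊢ (s4, 3, BBBBZ) ⊢ (s1, ε, BBBZ)
All input consumed in state s1 with stack BBBZ.

BBBZ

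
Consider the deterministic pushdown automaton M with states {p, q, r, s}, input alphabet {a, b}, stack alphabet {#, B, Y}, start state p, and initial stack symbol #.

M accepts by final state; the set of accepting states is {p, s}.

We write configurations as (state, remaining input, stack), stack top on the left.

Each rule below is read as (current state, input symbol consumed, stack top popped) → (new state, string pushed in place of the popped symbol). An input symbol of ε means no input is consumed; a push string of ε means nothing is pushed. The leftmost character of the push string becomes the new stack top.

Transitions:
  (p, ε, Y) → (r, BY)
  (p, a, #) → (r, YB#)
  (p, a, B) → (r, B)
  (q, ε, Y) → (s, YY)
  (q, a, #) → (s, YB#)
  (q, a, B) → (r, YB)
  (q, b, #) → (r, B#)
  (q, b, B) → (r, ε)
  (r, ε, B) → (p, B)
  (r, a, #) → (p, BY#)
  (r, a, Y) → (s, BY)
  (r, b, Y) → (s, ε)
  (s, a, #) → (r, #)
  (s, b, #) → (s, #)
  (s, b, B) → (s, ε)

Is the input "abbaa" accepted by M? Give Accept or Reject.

(p, abbaa, #) ⊢ (r, bbaa, YB#) ⊢ (s, baa, B#) ⊢ (s, aa, #) ⊢ (r, a, #) ⊢ (p, ε, BY#)
All input consumed; state p ∈ F.

Accept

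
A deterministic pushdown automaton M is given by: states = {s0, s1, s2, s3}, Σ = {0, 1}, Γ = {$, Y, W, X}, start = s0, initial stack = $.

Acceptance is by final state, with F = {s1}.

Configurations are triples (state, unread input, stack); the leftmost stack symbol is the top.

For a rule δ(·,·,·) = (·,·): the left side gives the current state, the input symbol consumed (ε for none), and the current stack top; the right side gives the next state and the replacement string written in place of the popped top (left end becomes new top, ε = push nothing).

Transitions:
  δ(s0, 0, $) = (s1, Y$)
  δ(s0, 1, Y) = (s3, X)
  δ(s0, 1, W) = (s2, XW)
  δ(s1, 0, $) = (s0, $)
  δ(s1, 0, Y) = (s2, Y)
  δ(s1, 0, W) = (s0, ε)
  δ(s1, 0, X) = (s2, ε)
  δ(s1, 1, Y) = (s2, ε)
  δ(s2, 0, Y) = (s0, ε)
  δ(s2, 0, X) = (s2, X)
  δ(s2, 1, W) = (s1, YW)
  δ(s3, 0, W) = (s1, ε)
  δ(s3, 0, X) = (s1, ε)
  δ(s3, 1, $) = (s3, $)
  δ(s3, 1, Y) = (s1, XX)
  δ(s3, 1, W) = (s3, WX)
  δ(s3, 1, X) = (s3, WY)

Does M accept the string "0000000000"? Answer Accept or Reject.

Accept

(s0, 0000000000, $) ⊢ (s1, 000000000, Y$) ⊢ (s2, 00000000, Y$) ⊢ (s0, 0000000, $) ⊢ (s1, 000000, Y$) ⊢ (s2, 00000, Y$) ⊢ (s0, 0000, $) ⊢ (s1, 000, Y$) ⊢ (s2, 00, Y$) ⊢ (s0, 0, $) ⊢ (s1, ε, Y$)
All input consumed; state s1 ∈ F.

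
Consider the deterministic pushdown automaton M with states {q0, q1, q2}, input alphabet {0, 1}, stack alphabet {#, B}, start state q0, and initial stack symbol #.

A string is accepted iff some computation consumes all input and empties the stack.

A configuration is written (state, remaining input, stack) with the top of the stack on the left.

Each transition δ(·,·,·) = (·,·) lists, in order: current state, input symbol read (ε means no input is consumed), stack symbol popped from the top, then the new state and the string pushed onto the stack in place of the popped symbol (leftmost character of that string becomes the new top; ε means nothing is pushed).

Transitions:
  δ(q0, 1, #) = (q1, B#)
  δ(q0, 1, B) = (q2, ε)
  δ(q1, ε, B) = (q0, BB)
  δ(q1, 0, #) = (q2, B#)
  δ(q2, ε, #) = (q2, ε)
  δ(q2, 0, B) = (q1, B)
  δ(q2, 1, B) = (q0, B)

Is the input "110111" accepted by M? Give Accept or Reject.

(q0, 110111, #) ⊢ (q1, 10111, B#) ⊢ (q0, 10111, BB#) ⊢ (q2, 0111, B#) ⊢ (q1, 111, B#) ⊢ (q0, 111, BB#) ⊢ (q2, 11, B#) ⊢ (q0, 1, B#) ⊢ (q2, ε, #) ⊢ (q2, ε, ε)
All input consumed and the stack is empty.

Accept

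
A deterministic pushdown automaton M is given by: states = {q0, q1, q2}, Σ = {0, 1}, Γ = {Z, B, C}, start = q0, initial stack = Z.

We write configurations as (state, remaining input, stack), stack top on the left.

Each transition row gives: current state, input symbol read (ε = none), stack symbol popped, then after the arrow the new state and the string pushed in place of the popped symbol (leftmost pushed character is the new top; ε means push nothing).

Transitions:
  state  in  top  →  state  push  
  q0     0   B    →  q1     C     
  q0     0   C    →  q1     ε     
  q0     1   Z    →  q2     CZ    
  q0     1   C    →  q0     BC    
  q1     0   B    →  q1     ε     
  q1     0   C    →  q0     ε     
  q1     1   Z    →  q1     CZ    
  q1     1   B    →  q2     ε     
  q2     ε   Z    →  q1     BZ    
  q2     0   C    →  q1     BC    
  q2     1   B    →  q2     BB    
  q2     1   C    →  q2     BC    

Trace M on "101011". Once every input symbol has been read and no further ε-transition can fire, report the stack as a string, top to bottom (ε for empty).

BCZ

(q0, 101011, Z)
  read 1, top Z: go to q2, push CZ → (q2, 01011, CZ)
  read 0, top C: go to q1, push BC → (q1, 1011, BCZ)
  read 1, top B: go to q2, push ε → (q2, 011, CZ)
  read 0, top C: go to q1, push BC → (q1, 11, BCZ)
  read 1, top B: go to q2, push ε → (q2, 1, CZ)
  read 1, top C: go to q2, push BC → (q2, ε, BCZ)
All input consumed in state q2 with stack BCZ.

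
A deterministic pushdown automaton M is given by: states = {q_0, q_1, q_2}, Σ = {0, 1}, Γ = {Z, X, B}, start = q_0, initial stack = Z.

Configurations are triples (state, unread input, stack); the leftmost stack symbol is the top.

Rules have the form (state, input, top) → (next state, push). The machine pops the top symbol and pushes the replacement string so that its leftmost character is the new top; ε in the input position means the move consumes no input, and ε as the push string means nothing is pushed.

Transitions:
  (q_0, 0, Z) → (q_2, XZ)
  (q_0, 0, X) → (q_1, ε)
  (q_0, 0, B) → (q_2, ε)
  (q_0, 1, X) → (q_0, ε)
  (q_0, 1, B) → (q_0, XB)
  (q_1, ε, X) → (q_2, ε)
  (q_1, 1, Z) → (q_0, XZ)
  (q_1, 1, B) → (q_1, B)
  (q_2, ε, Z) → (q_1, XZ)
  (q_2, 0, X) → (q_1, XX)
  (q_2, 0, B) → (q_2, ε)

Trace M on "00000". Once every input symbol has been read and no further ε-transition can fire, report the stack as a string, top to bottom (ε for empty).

(q_0, 00000, Z)
  read 0, top Z: go to q_2, push XZ → (q_2, 0000, XZ)
  read 0, top X: go to q_1, push XX → (q_1, 000, XXZ)
  ε-move, top X: go to q_2, push ε → (q_2, 000, XZ)
  read 0, top X: go to q_1, push XX → (q_1, 00, XXZ)
  ε-move, top X: go to q_2, push ε → (q_2, 00, XZ)
  read 0, top X: go to q_1, push XX → (q_1, 0, XXZ)
  ε-move, top X: go to q_2, push ε → (q_2, 0, XZ)
  read 0, top X: go to q_1, push XX → (q_1, ε, XXZ)
  ε-move, top X: go to q_2, push ε → (q_2, ε, XZ)
All input consumed in state q_2 with stack XZ.

XZ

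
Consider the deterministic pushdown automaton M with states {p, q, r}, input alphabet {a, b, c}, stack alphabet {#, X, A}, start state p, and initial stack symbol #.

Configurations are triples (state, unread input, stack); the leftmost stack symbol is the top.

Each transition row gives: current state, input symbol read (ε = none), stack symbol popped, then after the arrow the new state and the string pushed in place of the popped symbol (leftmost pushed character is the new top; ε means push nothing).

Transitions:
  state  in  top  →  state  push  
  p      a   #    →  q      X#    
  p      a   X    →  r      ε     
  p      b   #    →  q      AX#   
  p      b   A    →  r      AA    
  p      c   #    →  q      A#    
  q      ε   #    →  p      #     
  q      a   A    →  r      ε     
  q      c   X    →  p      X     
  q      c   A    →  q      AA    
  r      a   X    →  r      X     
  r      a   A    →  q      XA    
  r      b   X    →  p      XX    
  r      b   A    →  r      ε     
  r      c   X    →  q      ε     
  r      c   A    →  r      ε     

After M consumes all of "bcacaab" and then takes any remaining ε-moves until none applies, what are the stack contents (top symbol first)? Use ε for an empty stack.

XX#

(p, bcacaab, #) ⊢ (q, cacaab, AX#) ⊢ (q, acaab, AAX#) ⊢ (r, caab, AX#) ⊢ (r, aab, X#) ⊢ (r, ab, X#) ⊢ (r, b, X#) ⊢ (p, ε, XX#)
All input consumed in state p with stack XX#.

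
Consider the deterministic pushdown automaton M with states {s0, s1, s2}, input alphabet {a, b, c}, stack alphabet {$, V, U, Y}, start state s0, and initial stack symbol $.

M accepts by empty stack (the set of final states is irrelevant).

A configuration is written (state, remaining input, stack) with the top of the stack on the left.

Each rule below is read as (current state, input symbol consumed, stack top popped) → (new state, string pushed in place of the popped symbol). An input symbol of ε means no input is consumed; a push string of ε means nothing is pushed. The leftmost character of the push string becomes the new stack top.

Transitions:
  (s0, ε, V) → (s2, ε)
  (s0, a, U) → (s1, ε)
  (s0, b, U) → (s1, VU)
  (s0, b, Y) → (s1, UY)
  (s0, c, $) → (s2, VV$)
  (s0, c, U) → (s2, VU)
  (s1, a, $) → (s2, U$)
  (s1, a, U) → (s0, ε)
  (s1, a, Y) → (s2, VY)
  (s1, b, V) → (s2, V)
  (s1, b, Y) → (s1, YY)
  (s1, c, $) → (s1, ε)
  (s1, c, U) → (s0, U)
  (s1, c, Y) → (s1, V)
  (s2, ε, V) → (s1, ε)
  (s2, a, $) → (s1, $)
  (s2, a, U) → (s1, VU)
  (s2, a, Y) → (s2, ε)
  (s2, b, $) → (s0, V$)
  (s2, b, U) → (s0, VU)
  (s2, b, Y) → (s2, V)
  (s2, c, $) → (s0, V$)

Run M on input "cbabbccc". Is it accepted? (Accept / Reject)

(s0, cbabbccc, $)
  read c, top $: go to s2, push VV$ → (s2, babbccc, VV$)
  ε-move, top V: go to s1, push ε → (s1, babbccc, V$)
  read b, top V: go to s2, push V → (s2, abbccc, V$)
  ε-move, top V: go to s1, push ε → (s1, abbccc, $)
  read a, top $: go to s2, push U$ → (s2, bbccc, U$)
  read b, top U: go to s0, push VU → (s0, bccc, VU$)
  ε-move, top V: go to s2, push ε → (s2, bccc, U$)
  read b, top U: go to s0, push VU → (s0, ccc, VU$)
  ε-move, top V: go to s2, push ε → (s2, ccc, U$)
No transition applies at (s2, ccc, U$); input not fully consumed.

Reject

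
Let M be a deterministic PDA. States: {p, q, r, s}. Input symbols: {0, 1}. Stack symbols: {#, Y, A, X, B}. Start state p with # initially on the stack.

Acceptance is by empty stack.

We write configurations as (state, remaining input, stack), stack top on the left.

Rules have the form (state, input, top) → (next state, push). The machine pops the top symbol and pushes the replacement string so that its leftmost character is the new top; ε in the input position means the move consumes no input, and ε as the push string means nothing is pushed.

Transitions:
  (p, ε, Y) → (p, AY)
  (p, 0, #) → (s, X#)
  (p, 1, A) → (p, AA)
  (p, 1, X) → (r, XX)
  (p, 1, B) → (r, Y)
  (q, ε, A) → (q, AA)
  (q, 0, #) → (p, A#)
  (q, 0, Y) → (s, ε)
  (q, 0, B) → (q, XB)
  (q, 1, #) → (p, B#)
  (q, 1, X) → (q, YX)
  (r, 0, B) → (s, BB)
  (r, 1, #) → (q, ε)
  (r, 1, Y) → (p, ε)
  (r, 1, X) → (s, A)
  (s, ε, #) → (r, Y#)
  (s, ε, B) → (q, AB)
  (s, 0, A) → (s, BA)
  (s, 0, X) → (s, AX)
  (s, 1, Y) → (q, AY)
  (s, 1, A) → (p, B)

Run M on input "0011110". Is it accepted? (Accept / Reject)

(p, 0011110, #)
  read 0, top #: go to s, push X# → (s, 011110, X#)
  read 0, top X: go to s, push AX → (s, 11110, AX#)
  read 1, top A: go to p, push B → (p, 1110, BX#)
  read 1, top B: go to r, push Y → (r, 110, YX#)
  read 1, top Y: go to p, push ε → (p, 10, X#)
  read 1, top X: go to r, push XX → (r, 0, XX#)
No transition applies at (r, 0, XX#); input not fully consumed.

Reject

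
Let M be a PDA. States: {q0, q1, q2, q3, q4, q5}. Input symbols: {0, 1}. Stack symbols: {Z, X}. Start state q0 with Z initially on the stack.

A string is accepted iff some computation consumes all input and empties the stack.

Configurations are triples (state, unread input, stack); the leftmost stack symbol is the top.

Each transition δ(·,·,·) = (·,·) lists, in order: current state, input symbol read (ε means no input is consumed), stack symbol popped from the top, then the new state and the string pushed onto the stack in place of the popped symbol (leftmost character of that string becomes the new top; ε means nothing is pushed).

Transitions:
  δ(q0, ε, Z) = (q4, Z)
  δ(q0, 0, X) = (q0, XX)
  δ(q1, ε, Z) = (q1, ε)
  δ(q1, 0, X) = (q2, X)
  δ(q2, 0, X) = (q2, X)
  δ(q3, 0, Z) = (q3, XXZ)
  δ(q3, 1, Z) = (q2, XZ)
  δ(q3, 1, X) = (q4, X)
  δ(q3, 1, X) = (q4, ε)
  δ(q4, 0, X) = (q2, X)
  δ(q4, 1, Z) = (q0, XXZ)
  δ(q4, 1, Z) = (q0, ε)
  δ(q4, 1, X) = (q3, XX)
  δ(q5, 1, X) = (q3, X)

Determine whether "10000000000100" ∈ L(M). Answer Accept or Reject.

Reject

No computation consumes all input and empties the stack.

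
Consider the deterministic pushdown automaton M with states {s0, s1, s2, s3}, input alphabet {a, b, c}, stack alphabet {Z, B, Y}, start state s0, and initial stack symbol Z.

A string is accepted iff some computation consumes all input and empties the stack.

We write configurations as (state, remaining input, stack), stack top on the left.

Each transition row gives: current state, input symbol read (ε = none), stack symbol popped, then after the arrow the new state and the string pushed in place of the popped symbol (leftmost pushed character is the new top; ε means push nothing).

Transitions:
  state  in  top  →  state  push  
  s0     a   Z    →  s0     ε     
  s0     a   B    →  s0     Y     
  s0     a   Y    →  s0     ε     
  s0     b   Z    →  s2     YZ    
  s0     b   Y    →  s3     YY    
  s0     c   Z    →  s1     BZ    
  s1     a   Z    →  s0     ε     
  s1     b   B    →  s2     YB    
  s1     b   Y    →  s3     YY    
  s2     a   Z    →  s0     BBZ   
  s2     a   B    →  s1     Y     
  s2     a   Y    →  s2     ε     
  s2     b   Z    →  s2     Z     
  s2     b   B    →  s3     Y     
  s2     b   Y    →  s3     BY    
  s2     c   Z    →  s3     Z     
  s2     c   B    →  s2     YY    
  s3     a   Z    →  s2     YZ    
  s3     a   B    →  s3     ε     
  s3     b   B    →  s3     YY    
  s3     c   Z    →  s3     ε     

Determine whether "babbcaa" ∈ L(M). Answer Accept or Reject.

Reject

(s0, babbcaa, Z)
  read b, top Z: go to s2, push YZ → (s2, abbcaa, YZ)
  read a, top Y: go to s2, push ε → (s2, bbcaa, Z)
  read b, top Z: go to s2, push Z → (s2, bcaa, Z)
  read b, top Z: go to s2, push Z → (s2, caa, Z)
  read c, top Z: go to s3, push Z → (s3, aa, Z)
  read a, top Z: go to s2, push YZ → (s2, a, YZ)
  read a, top Y: go to s2, push ε → (s2, ε, Z)
All input consumed; stack is Z, not empty, and no further ε-move applies.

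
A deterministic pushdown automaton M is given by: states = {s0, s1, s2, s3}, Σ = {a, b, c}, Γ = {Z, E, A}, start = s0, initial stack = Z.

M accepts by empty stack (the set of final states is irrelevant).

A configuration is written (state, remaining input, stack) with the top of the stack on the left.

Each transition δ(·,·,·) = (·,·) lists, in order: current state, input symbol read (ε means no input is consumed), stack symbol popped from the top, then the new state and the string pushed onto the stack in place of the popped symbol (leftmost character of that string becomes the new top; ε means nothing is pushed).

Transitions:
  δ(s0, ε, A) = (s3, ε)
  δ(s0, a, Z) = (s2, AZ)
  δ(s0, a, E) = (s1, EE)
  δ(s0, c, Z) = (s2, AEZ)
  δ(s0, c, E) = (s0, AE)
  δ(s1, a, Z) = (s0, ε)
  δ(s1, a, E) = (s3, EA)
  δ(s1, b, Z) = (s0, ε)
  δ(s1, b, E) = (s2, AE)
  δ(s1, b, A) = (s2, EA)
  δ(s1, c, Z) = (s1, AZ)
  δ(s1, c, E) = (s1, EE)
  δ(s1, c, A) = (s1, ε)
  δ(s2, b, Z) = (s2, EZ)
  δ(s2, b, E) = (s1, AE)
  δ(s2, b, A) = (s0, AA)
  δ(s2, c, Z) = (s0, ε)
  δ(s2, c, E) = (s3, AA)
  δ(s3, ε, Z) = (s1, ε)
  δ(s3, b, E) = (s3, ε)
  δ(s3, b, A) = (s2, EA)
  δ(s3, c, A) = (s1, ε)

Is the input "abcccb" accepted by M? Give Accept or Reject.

Accept

(s0, abcccb, Z) ⊢ (s2, bcccb, AZ) ⊢ (s0, cccb, AAZ) ⊢ (s3, cccb, AZ) ⊢ (s1, ccb, Z) ⊢ (s1, cb, AZ) ⊢ (s1, b, Z) ⊢ (s0, ε, ε)
All input consumed and the stack is empty.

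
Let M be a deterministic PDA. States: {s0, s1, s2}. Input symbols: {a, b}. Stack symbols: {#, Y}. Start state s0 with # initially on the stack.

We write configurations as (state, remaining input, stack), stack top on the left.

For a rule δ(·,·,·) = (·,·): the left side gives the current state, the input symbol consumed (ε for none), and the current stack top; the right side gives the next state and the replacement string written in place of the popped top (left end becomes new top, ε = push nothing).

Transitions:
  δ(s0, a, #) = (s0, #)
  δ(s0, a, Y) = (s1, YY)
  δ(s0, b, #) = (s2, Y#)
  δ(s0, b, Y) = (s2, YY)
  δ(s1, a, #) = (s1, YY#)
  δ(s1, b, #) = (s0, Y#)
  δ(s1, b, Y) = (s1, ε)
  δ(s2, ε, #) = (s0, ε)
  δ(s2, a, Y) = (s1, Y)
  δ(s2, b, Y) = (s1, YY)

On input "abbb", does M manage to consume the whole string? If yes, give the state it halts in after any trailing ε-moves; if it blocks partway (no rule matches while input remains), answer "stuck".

(s0, abbb, #)
  read a, top #: go to s0, push # → (s0, bbb, #)
  read b, top #: go to s2, push Y# → (s2, bb, Y#)
  read b, top Y: go to s1, push YY → (s1, b, YY#)
  read b, top Y: go to s1, push ε → (s1, ε, Y#)
All input consumed; M is in state s1.

s1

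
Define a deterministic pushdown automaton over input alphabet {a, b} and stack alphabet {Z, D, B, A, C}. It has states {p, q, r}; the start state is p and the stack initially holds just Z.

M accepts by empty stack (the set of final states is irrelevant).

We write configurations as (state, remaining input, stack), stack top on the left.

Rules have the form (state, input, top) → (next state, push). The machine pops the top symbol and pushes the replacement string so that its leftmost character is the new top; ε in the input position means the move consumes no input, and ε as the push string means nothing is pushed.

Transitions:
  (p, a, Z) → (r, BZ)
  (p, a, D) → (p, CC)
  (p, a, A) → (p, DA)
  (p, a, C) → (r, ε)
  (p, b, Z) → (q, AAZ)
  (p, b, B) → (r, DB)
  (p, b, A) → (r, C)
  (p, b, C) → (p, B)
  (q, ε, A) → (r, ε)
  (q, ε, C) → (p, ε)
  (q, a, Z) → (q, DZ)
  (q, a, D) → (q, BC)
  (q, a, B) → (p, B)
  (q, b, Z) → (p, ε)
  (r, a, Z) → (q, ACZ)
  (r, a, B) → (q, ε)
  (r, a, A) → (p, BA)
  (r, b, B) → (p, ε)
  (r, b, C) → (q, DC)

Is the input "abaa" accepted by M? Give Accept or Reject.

Reject

(p, abaa, Z) ⊢ (r, baa, BZ) ⊢ (p, aa, Z) ⊢ (r, a, BZ) ⊢ (q, ε, Z)
All input consumed; stack is Z, not empty, and no further ε-move applies.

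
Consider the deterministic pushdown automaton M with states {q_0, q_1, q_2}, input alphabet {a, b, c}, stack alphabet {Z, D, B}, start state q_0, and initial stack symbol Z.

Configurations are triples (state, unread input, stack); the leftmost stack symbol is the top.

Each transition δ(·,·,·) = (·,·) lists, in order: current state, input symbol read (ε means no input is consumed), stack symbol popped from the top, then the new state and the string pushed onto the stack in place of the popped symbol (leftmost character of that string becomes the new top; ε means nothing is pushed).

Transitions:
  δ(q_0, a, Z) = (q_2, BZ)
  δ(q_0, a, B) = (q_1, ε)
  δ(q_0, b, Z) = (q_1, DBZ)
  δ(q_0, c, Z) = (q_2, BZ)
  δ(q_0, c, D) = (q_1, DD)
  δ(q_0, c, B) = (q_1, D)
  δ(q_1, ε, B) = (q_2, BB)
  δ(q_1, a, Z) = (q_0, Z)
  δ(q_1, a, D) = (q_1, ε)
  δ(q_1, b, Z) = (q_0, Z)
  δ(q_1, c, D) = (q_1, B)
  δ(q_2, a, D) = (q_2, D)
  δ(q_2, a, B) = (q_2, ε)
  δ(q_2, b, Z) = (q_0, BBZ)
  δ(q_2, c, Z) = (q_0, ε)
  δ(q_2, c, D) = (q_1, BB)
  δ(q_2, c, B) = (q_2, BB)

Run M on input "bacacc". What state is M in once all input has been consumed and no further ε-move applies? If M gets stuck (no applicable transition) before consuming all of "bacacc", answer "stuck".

q_2

(q_0, bacacc, Z)
  read b, top Z: go to q_1, push DBZ → (q_1, acacc, DBZ)
  read a, top D: go to q_1, push ε → (q_1, cacc, BZ)
  ε-move, top B: go to q_2, push BB → (q_2, cacc, BBZ)
  read c, top B: go to q_2, push BB → (q_2, acc, BBBZ)
  read a, top B: go to q_2, push ε → (q_2, cc, BBZ)
  read c, top B: go to q_2, push BB → (q_2, c, BBBZ)
  read c, top B: go to q_2, push BB → (q_2, ε, BBBBZ)
All input consumed; M is in state q_2.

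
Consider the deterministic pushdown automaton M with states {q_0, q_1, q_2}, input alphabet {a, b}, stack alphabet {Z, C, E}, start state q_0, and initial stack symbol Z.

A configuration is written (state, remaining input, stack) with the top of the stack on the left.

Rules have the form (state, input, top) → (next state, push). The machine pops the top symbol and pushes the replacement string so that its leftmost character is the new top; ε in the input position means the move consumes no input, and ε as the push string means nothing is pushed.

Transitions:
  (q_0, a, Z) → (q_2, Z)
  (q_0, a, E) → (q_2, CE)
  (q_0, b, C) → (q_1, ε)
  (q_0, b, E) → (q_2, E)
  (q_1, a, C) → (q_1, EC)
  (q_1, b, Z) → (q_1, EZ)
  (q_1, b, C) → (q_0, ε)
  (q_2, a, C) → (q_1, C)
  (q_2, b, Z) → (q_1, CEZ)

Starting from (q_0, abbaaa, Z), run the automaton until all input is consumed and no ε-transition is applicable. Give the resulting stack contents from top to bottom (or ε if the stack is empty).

(q_0, abbaaa, Z)
  read a, top Z: go to q_2, push Z → (q_2, bbaaa, Z)
  read b, top Z: go to q_1, push CEZ → (q_1, baaa, CEZ)
  read b, top C: go to q_0, push ε → (q_0, aaa, EZ)
  read a, top E: go to q_2, push CE → (q_2, aa, CEZ)
  read a, top C: go to q_1, push C → (q_1, a, CEZ)
  read a, top C: go to q_1, push EC → (q_1, ε, ECEZ)
All input consumed in state q_1 with stack ECEZ.

ECEZ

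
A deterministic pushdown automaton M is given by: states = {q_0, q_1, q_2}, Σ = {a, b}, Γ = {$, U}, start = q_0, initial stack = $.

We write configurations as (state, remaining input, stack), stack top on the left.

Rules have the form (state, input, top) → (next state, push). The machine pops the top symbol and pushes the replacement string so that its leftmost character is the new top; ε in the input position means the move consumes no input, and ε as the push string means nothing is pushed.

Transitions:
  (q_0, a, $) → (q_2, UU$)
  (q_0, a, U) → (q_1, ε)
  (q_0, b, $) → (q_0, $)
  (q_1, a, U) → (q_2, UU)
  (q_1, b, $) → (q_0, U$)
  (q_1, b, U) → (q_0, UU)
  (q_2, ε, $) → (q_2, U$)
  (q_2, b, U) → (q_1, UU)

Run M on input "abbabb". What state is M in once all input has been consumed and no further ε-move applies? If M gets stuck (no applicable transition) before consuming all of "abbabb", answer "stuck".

(q_0, abbabb, $) ⊢ (q_2, bbabb, UU$) ⊢ (q_1, babb, UUU$) ⊢ (q_0, abb, UUUU$) ⊢ (q_1, bb, UUU$) ⊢ (q_0, b, UUUU$)
No transition for (q_0, b, top U); M blocks with input b remaining.

stuck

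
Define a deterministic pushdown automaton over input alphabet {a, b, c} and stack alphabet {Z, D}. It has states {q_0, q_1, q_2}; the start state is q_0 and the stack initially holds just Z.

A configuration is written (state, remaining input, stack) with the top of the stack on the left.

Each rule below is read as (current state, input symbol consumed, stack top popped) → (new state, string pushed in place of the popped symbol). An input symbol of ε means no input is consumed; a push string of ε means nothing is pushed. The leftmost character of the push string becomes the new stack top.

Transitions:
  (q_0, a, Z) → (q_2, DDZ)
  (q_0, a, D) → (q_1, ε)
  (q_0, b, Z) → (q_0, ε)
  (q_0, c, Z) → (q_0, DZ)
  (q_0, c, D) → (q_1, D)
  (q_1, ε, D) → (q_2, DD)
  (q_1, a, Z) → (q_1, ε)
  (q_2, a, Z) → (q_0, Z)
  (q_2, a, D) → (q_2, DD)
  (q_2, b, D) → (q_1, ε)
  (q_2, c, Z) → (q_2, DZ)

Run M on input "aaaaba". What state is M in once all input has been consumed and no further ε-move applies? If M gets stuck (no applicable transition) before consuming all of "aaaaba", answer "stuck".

(q_0, aaaaba, Z)
  read a, top Z: go to q_2, push DDZ → (q_2, aaaba, DDZ)
  read a, top D: go to q_2, push DD → (q_2, aaba, DDDZ)
  read a, top D: go to q_2, push DD → (q_2, aba, DDDDZ)
  read a, top D: go to q_2, push DD → (q_2, ba, DDDDDZ)
  read b, top D: go to q_1, push ε → (q_1, a, DDDDZ)
  ε-move, top D: go to q_2, push DD → (q_2, a, DDDDDZ)
  read a, top D: go to q_2, push DD → (q_2, ε, DDDDDDZ)
All input consumed; M is in state q_2.

q_2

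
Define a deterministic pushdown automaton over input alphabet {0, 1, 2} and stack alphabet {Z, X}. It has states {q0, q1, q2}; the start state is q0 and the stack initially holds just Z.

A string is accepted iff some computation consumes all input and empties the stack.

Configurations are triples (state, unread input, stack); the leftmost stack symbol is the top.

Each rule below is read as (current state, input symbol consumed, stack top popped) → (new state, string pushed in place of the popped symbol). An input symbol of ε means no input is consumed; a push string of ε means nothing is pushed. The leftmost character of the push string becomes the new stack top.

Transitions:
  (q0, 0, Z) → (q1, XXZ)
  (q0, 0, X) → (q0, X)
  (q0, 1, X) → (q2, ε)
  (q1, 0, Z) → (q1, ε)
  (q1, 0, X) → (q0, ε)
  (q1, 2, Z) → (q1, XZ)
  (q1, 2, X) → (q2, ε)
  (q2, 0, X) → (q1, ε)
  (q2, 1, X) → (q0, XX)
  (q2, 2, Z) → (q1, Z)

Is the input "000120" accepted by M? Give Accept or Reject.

(q0, 000120, Z)
  read 0, top Z: go to q1, push XXZ → (q1, 00120, XXZ)
  read 0, top X: go to q0, push ε → (q0, 0120, XZ)
  read 0, top X: go to q0, push X → (q0, 120, XZ)
  read 1, top X: go to q2, push ε → (q2, 20, Z)
  read 2, top Z: go to q1, push Z → (q1, 0, Z)
  read 0, top Z: go to q1, push ε → (q1, ε, ε)
All input consumed and the stack is empty.

Accept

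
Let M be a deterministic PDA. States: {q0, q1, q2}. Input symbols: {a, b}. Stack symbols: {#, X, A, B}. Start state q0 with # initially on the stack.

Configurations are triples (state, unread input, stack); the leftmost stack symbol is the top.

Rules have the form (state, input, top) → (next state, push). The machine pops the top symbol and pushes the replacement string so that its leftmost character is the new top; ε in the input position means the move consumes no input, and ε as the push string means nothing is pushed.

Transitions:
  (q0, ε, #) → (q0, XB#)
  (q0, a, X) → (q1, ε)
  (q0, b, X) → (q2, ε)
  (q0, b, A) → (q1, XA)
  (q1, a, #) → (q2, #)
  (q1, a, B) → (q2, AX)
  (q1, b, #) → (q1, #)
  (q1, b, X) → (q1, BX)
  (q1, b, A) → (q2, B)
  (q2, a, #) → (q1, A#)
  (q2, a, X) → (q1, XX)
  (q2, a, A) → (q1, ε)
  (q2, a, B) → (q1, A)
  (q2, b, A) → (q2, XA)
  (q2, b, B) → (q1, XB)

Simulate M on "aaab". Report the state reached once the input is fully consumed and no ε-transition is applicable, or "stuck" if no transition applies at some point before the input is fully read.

q1

(q0, aaab, #) ⊢ (q0, aaab, XB#) ⊢ (q1, aab, B#) ⊢ (q2, ab, AX#) ⊢ (q1, b, X#) ⊢ (q1, ε, BX#)
All input consumed; M is in state q1.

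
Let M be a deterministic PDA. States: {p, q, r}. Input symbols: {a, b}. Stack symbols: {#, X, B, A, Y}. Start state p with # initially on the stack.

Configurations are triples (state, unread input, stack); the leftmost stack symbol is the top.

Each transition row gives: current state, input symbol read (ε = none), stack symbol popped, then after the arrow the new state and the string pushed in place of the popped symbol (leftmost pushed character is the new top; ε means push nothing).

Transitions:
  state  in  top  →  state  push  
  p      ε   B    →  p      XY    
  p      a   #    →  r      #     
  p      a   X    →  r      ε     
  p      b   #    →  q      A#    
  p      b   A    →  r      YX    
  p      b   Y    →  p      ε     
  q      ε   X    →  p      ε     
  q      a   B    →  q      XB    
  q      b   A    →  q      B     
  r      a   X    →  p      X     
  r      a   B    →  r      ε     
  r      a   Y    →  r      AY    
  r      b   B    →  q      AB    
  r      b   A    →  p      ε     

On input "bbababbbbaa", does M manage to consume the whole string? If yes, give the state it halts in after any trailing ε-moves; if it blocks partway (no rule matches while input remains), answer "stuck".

stuck

(p, bbababbbbaa, #)
  read b, top #: go to q, push A# → (q, bababbbbaa, A#)
  read b, top A: go to q, push B → (q, ababbbbaa, B#)
  read a, top B: go to q, push XB → (q, babbbbaa, XB#)
  ε-move, top X: go to p, push ε → (p, babbbbaa, B#)
  ε-move, top B: go to p, push XY → (p, babbbbaa, XY#)
No transition for (p, b, top X); M blocks with input babbbbaa remaining.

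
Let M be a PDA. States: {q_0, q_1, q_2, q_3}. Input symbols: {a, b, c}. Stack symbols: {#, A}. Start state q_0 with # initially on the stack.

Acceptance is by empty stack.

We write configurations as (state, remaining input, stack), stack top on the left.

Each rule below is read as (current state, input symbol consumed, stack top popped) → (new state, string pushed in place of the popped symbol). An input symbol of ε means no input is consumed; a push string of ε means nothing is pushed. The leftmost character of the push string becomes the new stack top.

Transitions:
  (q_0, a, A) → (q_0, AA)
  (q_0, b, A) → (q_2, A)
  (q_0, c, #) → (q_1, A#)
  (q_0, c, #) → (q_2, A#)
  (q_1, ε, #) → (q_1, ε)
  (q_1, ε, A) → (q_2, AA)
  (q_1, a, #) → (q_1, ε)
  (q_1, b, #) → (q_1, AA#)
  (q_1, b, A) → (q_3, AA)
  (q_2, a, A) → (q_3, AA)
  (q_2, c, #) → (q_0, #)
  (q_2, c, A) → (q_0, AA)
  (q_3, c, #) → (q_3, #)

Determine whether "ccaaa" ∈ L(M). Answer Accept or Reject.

Reject

No computation consumes all input and empties the stack.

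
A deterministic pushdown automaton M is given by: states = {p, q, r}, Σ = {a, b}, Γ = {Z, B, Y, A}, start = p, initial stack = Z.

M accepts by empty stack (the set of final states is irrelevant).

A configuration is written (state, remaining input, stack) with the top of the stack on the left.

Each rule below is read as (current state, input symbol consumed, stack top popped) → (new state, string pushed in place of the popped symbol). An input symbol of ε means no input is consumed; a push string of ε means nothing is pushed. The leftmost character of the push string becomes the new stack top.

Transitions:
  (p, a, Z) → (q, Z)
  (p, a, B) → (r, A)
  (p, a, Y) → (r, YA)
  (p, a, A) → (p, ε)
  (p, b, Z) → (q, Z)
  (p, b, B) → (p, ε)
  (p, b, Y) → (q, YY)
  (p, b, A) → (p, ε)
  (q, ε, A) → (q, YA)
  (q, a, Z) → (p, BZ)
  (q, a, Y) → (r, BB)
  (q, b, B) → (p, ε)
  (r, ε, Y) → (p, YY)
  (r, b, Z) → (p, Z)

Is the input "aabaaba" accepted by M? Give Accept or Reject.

Reject

(p, aabaaba, Z)
  read a, top Z: go to q, push Z → (q, abaaba, Z)
  read a, top Z: go to p, push BZ → (p, baaba, BZ)
  read b, top B: go to p, push ε → (p, aaba, Z)
  read a, top Z: go to q, push Z → (q, aba, Z)
  read a, top Z: go to p, push BZ → (p, ba, BZ)
  read b, top B: go to p, push ε → (p, a, Z)
  read a, top Z: go to q, push Z → (q, ε, Z)
All input consumed; stack is Z, not empty, and no further ε-move applies.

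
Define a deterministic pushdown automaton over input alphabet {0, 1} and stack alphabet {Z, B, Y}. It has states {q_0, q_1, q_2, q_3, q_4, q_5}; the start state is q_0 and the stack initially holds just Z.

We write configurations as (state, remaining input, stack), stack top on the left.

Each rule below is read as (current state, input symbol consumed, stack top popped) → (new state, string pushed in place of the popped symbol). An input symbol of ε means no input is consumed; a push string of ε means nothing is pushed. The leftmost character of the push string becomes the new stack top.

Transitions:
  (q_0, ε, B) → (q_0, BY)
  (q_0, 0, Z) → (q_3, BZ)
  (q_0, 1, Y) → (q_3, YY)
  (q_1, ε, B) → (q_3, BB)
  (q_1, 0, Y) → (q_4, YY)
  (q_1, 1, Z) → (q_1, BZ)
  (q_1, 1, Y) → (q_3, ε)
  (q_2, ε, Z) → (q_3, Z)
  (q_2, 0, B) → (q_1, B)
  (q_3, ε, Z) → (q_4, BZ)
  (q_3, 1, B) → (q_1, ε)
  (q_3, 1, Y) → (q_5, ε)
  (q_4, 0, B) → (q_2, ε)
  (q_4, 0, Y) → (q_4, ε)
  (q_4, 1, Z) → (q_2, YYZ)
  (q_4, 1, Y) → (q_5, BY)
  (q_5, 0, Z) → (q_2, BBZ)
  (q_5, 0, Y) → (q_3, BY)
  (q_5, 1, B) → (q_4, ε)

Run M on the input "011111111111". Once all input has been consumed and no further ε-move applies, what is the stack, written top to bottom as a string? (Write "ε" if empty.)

(q_0, 011111111111, Z)
  read 0, top Z: go to q_3, push BZ → (q_3, 11111111111, BZ)
  read 1, top B: go to q_1, push ε → (q_1, 1111111111, Z)
  read 1, top Z: go to q_1, push BZ → (q_1, 111111111, BZ)
  ε-move, top B: go to q_3, push BB → (q_3, 111111111, BBZ)
  read 1, top B: go to q_1, push ε → (q_1, 11111111, BZ)
  ε-move, top B: go to q_3, push BB → (q_3, 11111111, BBZ)
  read 1, top B: go to q_1, push ε → (q_1, 1111111, BZ)
  ε-move, top B: go to q_3, push BB → (q_3, 1111111, BBZ)
  read 1, top B: go to q_1, push ε → (q_1, 111111, BZ)
  ε-move, top B: go to q_3, push BB → (q_3, 111111, BBZ)
  read 1, top B: go to q_1, push ε → (q_1, 11111, BZ)
  ε-move, top B: go to q_3, push BB → (q_3, 11111, BBZ)
  read 1, top B: go to q_1, push ε → (q_1, 1111, BZ)
  ε-move, top B: go to q_3, push BB → (q_3, 1111, BBZ)
  read 1, top B: go to q_1, push ε → (q_1, 111, BZ)
  ε-move, top B: go to q_3, push BB → (q_3, 111, BBZ)
  read 1, top B: go to q_1, push ε → (q_1, 11, BZ)
  ε-move, top B: go to q_3, push BB → (q_3, 11, BBZ)
  read 1, top B: go to q_1, push ε → (q_1, 1, BZ)
  ε-move, top B: go to q_3, push BB → (q_3, 1, BBZ)
  read 1, top B: go to q_1, push ε → (q_1, ε, BZ)
  ε-move, top B: go to q_3, push BB → (q_3, ε, BBZ)
All input consumed in state q_3 with stack BBZ.

BBZ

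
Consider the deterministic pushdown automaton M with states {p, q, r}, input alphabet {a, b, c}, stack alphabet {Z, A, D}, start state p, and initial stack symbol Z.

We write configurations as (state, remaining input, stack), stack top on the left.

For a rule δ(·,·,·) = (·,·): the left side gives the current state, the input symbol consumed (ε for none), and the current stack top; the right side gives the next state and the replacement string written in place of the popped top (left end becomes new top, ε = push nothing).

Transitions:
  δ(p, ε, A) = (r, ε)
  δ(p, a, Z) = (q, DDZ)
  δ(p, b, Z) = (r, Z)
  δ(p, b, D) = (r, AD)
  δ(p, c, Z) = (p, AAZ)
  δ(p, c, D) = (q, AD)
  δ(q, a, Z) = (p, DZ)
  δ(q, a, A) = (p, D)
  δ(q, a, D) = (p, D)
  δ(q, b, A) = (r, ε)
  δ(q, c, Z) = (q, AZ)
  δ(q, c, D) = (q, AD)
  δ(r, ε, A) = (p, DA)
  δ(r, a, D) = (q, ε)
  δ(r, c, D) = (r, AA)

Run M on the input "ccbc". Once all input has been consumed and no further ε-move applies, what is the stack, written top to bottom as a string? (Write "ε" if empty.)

(p, ccbc, Z) ⊢ (p, cbc, AAZ) ⊢ (r, cbc, AZ) ⊢ (p, cbc, DAZ) ⊢ (q, bc, ADAZ) ⊢ (r, c, DAZ) ⊢ (r, ε, AAAZ) ⊢ (p, ε, DAAAZ)
All input consumed in state p with stack DAAAZ.

DAAAZ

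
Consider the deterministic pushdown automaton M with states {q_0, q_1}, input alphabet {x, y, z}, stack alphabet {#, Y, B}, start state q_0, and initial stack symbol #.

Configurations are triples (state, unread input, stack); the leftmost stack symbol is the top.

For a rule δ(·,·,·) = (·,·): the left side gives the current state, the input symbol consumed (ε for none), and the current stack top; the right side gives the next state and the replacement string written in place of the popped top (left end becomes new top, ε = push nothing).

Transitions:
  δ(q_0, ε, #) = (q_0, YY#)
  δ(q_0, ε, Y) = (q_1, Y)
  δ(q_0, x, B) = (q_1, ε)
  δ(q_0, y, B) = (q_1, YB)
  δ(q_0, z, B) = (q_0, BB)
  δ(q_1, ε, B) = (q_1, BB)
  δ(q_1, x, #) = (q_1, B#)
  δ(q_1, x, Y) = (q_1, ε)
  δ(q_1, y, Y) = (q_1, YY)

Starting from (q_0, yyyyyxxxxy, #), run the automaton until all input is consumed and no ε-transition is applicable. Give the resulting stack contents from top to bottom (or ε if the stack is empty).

(q_0, yyyyyxxxxy, #)
  ε-move, top #: go to q_0, push YY# → (q_0, yyyyyxxxxy, YY#)
  ε-move, top Y: go to q_1, push Y → (q_1, yyyyyxxxxy, YY#)
  read y, top Y: go to q_1, push YY → (q_1, yyyyxxxxy, YYY#)
  read y, top Y: go to q_1, push YY → (q_1, yyyxxxxy, YYYY#)
  read y, top Y: go to q_1, push YY → (q_1, yyxxxxy, YYYYY#)
  read y, top Y: go to q_1, push YY → (q_1, yxxxxy, YYYYYY#)
  read y, top Y: go to q_1, push YY → (q_1, xxxxy, YYYYYYY#)
  read x, top Y: go to q_1, push ε → (q_1, xxxy, YYYYYY#)
  read x, top Y: go to q_1, push ε → (q_1, xxy, YYYYY#)
  read x, top Y: go to q_1, push ε → (q_1, xy, YYYY#)
  read x, top Y: go to q_1, push ε → (q_1, y, YYY#)
  read y, top Y: go to q_1, push YY → (q_1, ε, YYYY#)
All input consumed in state q_1 with stack YYYY#.

YYYY#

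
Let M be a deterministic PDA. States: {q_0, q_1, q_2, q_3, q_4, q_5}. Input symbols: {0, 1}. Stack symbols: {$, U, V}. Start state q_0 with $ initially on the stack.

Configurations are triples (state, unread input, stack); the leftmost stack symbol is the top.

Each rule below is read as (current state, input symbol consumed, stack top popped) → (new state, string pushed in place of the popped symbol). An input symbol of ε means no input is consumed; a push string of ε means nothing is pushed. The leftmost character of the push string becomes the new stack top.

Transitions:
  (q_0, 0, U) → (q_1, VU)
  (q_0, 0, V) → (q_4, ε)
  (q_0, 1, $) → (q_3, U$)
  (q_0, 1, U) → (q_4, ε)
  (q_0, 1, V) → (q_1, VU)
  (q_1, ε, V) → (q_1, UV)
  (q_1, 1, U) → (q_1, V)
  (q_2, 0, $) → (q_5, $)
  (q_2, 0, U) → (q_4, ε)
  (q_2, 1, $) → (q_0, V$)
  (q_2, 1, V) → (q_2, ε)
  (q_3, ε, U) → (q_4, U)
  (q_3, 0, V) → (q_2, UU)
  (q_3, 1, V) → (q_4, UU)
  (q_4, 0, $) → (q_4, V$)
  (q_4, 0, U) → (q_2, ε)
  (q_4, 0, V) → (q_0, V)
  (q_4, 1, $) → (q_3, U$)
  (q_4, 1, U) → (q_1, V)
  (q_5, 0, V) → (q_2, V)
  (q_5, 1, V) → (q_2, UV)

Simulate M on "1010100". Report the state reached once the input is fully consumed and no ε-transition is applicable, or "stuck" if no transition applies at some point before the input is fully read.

q_5

(q_0, 1010100, $)
  read 1, top $: go to q_3, push U$ → (q_3, 010100, U$)
  ε-move, top U: go to q_4, push U → (q_4, 010100, U$)
  read 0, top U: go to q_2, push ε → (q_2, 10100, $)
  read 1, top $: go to q_0, push V$ → (q_0, 0100, V$)
  read 0, top V: go to q_4, push ε → (q_4, 100, $)
  read 1, top $: go to q_3, push U$ → (q_3, 00, U$)
  ε-move, top U: go to q_4, push U → (q_4, 00, U$)
  read 0, top U: go to q_2, push ε → (q_2, 0, $)
  read 0, top $: go to q_5, push $ → (q_5, ε, $)
All input consumed; M is in state q_5.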